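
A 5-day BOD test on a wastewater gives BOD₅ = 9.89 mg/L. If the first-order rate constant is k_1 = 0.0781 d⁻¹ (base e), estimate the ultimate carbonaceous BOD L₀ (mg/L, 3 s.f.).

BOD₅ = L₀(1 − e^(−5k_1)) ⇒ L₀ = BOD₅ / (1 − e^(−5×0.0781))
= 9.89 / (1 − 0.6767) = 9.89 / 0.3233 = 30.59 mg/L.

L₀ ≈ 30.6 mg/L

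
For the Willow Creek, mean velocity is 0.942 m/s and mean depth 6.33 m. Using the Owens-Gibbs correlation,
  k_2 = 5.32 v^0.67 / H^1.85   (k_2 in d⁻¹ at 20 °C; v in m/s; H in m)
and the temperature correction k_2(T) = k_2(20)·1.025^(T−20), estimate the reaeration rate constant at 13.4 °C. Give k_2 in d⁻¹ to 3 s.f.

k_2(20) = 5.32 × 0.942^0.67 / 6.33^1.85 = 5.32 × 0.9608 / 30.38 = 0.1682 d⁻¹.
k_2(13.4) = 0.1682 × 1.025^(13.4−20) = 0.1682 × 0.8496 = 0.1429 d⁻¹.

k_2 ≈ 0.143 d⁻¹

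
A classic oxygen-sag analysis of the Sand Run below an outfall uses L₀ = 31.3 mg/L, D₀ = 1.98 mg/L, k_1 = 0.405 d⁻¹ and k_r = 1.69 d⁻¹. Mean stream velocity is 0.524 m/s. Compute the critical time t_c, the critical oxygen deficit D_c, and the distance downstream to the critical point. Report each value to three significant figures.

With k_r/k_1 = 4.173 and 1 − D₀(k_r−k_1)/(k_1 L₀) = 0.7993,
t_c = ln(4.173 × 0.7993) / (1.69 − 0.405) = ln(3.335) / 1.285 = 1.205/1.285 = 0.9374 d.
D_c = (k_1/k_r) L₀ e^(−k_1 t_c) = (0.405/1.69) × 31.3 × e^(−0.405×0.9374) = 0.2396 × 31.3 × 0.6841 = 5.131 mg/L.
x_c = v t_c = 0.524 m/s × 0.9374 d × 86400 s/d = 42440 m ≈ 42.4 km.

t_c ≈ 0.937 d; D_c ≈ 5.13 mg/L; x_c ≈ 42.4 km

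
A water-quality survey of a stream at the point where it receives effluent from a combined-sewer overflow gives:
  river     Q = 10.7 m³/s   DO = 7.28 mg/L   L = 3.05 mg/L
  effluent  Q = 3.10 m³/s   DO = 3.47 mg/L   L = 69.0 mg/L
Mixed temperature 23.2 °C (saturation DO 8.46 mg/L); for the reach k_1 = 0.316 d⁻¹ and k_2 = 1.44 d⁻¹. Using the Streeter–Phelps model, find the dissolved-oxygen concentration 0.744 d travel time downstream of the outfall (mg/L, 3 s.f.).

DO ≈ 5.51 mg/L

Mixed DO = (10.7×7.28 + 3.10×3.47)/(10.7+3.10) = 88.65/13.80 = 6.424 mg/L.
Mixed L₀ = (10.7×3.05 + 3.10×69.0)/(13.80) = 246.5/13.80 = 17.86 mg/L.
Initial deficit D₀ = C_s − DO₀ = 8.46 − 6.424 = 2.036 mg/L.
D(0.744) = [0.316×17.86/(1.44−0.316)](e^(−0.316×0.744) − e^(−1.44×0.744)) + 2.036 e^(−1.44×0.744)
= 5.023 × (0.7905 − 0.3425) + 2.036 × 0.3425 = 2.947 mg/L.
DO = 8.46 − 2.947 = 5.513 mg/L.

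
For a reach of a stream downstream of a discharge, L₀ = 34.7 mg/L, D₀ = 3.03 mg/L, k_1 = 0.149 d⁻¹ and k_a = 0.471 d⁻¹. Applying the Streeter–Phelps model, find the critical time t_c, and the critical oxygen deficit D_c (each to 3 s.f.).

At the critical point dD/dt = 0, so k_1 L₀ e^(−k_1 t) = k_a D. Substituting D(t) from the Streeter–Phelps equation and solving for t gives
t_c = ln[(k_a/k_1)(1 − D₀(k_a−k_1)/(k_1 L₀))] / (k_a−k_1).
Here k_a−k_1 = 0.3220 d⁻¹ and 1 − D₀(k_a−k_1)/(k_1 L₀) = 1 − 3.03×0.3220/(0.149×34.7) = 0.8113, so
t_c = ln(3.161 × 0.8113) / 0.3220 = 0.9418 / 0.3220 = 2.925 d.
D_c = (k_1/k_a) L₀ e^(−k_1 t_c) = (0.149/0.471) × 34.7 × e^(−0.149×2.925) = 0.3163 × 34.7 × 0.6467 = 7.100 mg/L.

t_c ≈ 2.92 d; D_c ≈ 7.10 mg/L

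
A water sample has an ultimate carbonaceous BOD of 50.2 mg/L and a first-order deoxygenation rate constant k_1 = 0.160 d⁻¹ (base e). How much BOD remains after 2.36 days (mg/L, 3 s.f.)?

L ≈ 34.4 mg/L

L_t = L₀ e^(−k_1 t) = 50.2 × e^(−0.160×2.36) = 50.2 × 0.6855 = 34.41 mg/L.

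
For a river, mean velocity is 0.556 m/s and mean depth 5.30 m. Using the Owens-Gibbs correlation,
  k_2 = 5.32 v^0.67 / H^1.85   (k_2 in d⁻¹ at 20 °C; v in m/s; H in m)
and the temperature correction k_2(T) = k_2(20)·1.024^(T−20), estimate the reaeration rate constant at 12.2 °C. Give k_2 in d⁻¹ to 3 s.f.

k_2(20) = 5.32 × 0.556^0.67 / 5.30^1.85 = 5.32 × 0.6748 / 21.87 = 0.1641 d⁻¹.
k_2(12.2) = 0.1641 × 1.024^(12.2−20) = 0.1641 × 0.8311 = 0.1364 d⁻¹.

k_2 ≈ 0.136 d⁻¹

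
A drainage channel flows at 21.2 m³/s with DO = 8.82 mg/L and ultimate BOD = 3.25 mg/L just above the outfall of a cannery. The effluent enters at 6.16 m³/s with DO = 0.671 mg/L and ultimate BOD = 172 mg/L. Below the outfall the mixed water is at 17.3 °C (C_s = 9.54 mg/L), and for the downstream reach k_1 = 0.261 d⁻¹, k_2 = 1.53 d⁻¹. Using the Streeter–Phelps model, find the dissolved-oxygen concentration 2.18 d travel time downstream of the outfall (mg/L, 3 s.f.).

Mixed DO = (21.2×8.82 + 6.16×0.671)/(21.2+6.16) = 191.1/27.36 = 6.985 mg/L.
Mixed L₀ = (21.2×3.25 + 6.16×172)/(27.36) = 1128/27.36 = 41.24 mg/L.
Initial deficit D₀ = C_s − DO₀ = 9.54 − 6.985 = 2.555 mg/L.
D(2.18) = [0.261×41.24/(1.53−0.261)](e^(−0.261×2.18) − e^(−1.53×2.18)) + 2.555 e^(−1.53×2.18)
= 8.483 × (0.5661 − 0.03560) + 2.555 × 0.03560 = 4.591 mg/L.
DO = 9.54 − 4.591 = 4.949 mg/L.

DO ≈ 4.95 mg/L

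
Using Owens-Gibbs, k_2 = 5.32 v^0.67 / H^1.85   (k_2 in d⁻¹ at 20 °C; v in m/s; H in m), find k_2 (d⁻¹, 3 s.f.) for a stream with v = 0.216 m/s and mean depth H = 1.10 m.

k_2 = 5.32 × 0.216^0.67 / 1.10^1.85 = 5.32 × 0.3582 / 1.193 = 1.597 d⁻¹.

k_2 ≈ 1.60 d⁻¹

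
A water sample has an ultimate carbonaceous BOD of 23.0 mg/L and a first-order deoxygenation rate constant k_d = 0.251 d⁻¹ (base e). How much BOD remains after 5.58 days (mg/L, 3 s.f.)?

L_t = L₀ e^(−k_d t) = 23.0 × e^(−0.251×5.58) = 23.0 × 0.2465 = 5.668 mg/L.

L ≈ 5.67 mg/L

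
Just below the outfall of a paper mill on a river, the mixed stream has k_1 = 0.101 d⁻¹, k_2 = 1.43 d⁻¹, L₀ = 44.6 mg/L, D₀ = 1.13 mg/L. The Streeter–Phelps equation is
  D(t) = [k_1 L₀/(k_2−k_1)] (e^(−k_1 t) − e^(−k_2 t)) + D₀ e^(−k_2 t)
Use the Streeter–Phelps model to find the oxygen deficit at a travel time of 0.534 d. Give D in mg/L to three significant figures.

D ≈ 2.16 mg/L

k_1 L₀/(k_2−k_1) = 0.101×44.6/(1.43−0.101) = 4.505/1.329 = 3.389 mg/L.
e^(−k_1 t) = e^(−0.101×0.5340) = 0.9475; e^(−k_2 t) = e^(−1.43×0.5340) = 0.4660.
D = 3.389 × (0.9475 − 0.4660) + 1.13 × 0.4660 = 1.632 + 0.5266 = 2.159 mg/L.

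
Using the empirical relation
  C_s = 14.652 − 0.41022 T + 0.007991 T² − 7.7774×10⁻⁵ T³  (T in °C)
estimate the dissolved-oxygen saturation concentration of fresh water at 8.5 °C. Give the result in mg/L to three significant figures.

C_s = 14.652 − 0.41022×8.5 + 0.007991×8.5² − 7.7774×10⁻⁵×8.5³ = 11.69 mg/L.

C_s ≈ 11.7 mg/L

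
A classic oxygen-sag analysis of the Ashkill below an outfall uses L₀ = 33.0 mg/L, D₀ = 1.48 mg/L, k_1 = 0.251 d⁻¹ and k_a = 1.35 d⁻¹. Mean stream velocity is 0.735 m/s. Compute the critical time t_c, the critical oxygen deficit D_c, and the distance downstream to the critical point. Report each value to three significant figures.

t_c = [1/(k_a−k_1)] ln[(k_a/k_1)(1 − D₀(k_a−k_1)/(k_1 L₀))]
= [1/(1.35−0.251)] ln[(1.35/0.251)(1 − 1.48×1.099/(0.251×33.0))]
= (1/1.099) ln[5.378 × 0.8036] = 0.9099 × ln(4.322) = 0.9099 × 1.464 = 1.332 d.
L(t_c) = L₀ e^(−k_1 t_c) = 33.0 × 0.7158 = 23.62 mg/L, and at the critical point k_a D_c = k_1 L, so D_c = (0.251/1.35) × 23.62 = 4.392 mg/L.
x_c = v t_c = 0.735 m/s × 1.332 d × 86400 s/d = 84580 m ≈ 84.6 km.

t_c ≈ 1.33 d; D_c ≈ 4.39 mg/L; x_c ≈ 84.6 km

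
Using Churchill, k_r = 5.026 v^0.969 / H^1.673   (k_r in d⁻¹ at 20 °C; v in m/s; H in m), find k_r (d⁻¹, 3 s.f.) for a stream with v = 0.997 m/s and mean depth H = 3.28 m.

k_r = 5.026 × 0.997^0.969 / 3.28^1.673 = 5.026 × 0.9971 / 7.296 = 0.6869 d⁻¹.

k_r ≈ 0.687 d⁻¹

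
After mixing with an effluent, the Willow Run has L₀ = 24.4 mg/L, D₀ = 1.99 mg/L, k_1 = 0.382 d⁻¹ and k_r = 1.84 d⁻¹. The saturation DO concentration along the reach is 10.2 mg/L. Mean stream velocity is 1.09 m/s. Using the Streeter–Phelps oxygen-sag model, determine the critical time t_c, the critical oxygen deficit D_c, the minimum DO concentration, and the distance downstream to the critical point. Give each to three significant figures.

t_c ≈ 0.822 d; D_c ≈ 3.70 mg/L; min DO ≈ 6.50 mg/L; x_c ≈ 77.5 km

With k_r/k_1 = 4.817 and 1 − D₀(k_r−k_1)/(k_1 L₀) = 0.6887,
t_c = ln(4.817 × 0.6887) / (1.84 − 0.382) = ln(3.317) / 1.458 = 1.199/1.458 = 0.8225 d.
L(t_c) = L₀ e^(−k_1 t_c) = 24.4 × 0.7304 = 17.82 mg/L, and at the critical point k_r D_c = k_1 L, so D_c = (0.382/1.84) × 17.82 = 3.700 mg/L.
Minimum DO = C_s − D_c = 10.2 − 3.700 = 6.500 mg/L.
x_c = v t_c = 1.09 m/s × 0.8225 d × 86400 s/d = 77460 m ≈ 77.5 km.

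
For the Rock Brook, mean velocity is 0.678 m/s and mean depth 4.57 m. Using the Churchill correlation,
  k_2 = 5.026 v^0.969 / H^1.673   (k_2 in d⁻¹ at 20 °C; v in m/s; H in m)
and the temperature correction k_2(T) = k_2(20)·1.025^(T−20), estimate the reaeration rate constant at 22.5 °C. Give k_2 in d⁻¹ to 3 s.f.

k_2 ≈ 0.289 d⁻¹

k_2(20) = 5.026 × 0.678^0.969 / 4.57^1.673 = 5.026 × 0.6862 / 12.71 = 0.2714 d⁻¹.
k_2(22.5) = 0.2714 × 1.025^(22.5−20) = 0.2714 × 1.064 = 0.2887 d⁻¹.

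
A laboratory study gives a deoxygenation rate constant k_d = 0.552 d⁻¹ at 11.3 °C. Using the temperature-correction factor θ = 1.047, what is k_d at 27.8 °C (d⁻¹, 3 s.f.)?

k_d(T₂) = k_d(T₁) · θ^(T₂−T₁) = 0.552 × 1.047^(27.8−11.3)
= 0.552 × 1.047^16.5 = 0.552 × 2.134 = 1.178 d⁻¹.

k_d ≈ 1.18 d⁻¹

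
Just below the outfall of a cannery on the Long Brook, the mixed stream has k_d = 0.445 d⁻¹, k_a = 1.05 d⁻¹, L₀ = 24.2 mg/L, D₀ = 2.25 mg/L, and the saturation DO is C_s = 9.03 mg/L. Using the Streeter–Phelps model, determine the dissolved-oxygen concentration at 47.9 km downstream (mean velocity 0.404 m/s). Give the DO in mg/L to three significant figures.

Travel time t = x/v = 47.9 km / (0.404 m/s) = 47900 m / 0.404 m/s = 118600 s = 1.372 d.
k_d L₀/(k_a−k_d) = 0.445×24.2/(1.05−0.445) = 10.77/0.6050 = 17.80 mg/L.
e^(−k_d t) = e^(−0.445×1.372) = 0.5430; e^(−k_a t) = e^(−1.05×1.372) = 0.2367.
D = 17.80 × (0.5430 − 0.2367) + 2.25 × 0.2367 = 5.452 + 0.5326 = 5.984 mg/L.
DO = C_s − D = 9.03 − 5.984 = 3.046 mg/L.

DO ≈ 3.05 mg/L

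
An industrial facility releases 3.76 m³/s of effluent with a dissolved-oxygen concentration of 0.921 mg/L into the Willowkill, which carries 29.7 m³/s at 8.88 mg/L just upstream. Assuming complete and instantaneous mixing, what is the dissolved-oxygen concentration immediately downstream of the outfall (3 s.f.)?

7.99 mg/L

Flow-weighted mixing: C = (Q_r C_r + Q_w C_w)/(Q_r + Q_w)
= (29.7×8.88 + 3.76×0.921)/(29.7 + 3.76) = 267.2/33.46 = 7.986 mg/L.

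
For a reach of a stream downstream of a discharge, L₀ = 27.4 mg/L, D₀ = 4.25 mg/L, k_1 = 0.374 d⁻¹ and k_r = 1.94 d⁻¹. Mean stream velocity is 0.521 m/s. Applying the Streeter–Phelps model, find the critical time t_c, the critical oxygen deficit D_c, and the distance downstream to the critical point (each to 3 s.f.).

t_c ≈ 0.382 d; D_c ≈ 4.58 mg/L; x_c ≈ 17.2 km

With k_r/k_1 = 5.187 and 1 − D₀(k_r−k_1)/(k_1 L₀) = 0.3505,
t_c = ln(5.187 × 0.3505) / (1.94 − 0.374) = ln(1.818) / 1.566 = 0.5979/1.566 = 0.3818 d.
D_c = (k_1/k_r) L₀ e^(−k_1 t_c) = (0.374/1.94) × 27.4 × e^(−0.374×0.3818) = 0.1928 × 27.4 × 0.8669 = 4.579 mg/L.
x_c = v t_c = 0.521 m/s × 0.3818 d × 86400 s/d = 17190 m ≈ 17.2 km.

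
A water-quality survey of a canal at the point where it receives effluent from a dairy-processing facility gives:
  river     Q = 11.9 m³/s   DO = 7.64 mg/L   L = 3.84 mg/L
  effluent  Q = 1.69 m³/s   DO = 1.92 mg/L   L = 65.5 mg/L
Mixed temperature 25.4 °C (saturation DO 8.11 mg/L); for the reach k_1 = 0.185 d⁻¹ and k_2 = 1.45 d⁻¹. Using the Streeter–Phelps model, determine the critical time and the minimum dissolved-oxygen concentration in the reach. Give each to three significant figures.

t_c ≈ 0.671 d; minimum DO ≈ 6.81 mg/L

Mixed DO = (11.9×7.64 + 1.69×1.92)/(11.9+1.69) = 94.16/13.59 = 6.929 mg/L.
Mixed L₀ = (11.9×3.84 + 1.69×65.5)/(13.59) = 156.4/13.59 = 11.51 mg/L.
Initial deficit D₀ = C_s − DO₀ = 8.11 − 6.929 = 1.181 mg/L.
t_c = (1/1.265) ln[(1.45/0.185)(1 − 1.181×1.265/(0.185×11.51))] = 0.7905 × ln(2.336) = 0.6708 d.
D_c = (0.185/1.45) × 11.51 × e^(−0.185×0.6708) = 0.1276 × 11.51 × 0.8833 = 1.297 mg/L.
Minimum DO = 8.11 − 1.297 = 6.813 mg/L.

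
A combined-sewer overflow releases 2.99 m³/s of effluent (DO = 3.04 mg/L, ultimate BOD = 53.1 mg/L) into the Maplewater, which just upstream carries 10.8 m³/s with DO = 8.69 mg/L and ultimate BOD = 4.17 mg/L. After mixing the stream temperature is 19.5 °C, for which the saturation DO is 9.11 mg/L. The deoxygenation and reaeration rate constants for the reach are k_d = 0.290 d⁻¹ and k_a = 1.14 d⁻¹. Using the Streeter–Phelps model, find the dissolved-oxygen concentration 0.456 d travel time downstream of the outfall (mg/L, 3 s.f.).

Mixed DO = (10.8×8.69 + 2.99×3.04)/(10.8+2.99) = 102.9/13.79 = 7.465 mg/L.
Mixed L₀ = (10.8×4.17 + 2.99×53.1)/(13.79) = 203.8/13.79 = 14.78 mg/L.
Initial deficit D₀ = C_s − DO₀ = 9.11 − 7.465 = 1.645 mg/L.
D(0.456) = [0.290×14.78/(1.14−0.290)](e^(−0.290×0.456) − e^(−1.14×0.456)) + 1.645 e^(−1.14×0.456)
= 5.042 × (0.8761 − 0.5946) + 1.645 × 0.5946 = 2.398 mg/L.
DO = 9.11 − 2.398 = 6.712 mg/L.

DO ≈ 6.71 mg/L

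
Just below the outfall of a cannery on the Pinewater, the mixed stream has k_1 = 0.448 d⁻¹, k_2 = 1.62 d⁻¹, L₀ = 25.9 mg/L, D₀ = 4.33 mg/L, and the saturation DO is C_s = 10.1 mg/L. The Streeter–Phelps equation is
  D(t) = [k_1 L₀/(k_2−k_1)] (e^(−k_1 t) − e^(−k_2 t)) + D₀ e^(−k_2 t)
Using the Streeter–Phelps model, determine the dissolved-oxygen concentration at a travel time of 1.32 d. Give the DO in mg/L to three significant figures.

DO ≈ 5.28 mg/L

k_1 L₀/(k_2−k_1) = 0.448×25.9/(1.62−0.448) = 11.60/1.172 = 9.900 mg/L.
e^(−k_1 t) = e^(−0.448×1.320) = 0.5536; e^(−k_2 t) = e^(−1.62×1.320) = 0.1178.
D = 9.900 × (0.5536 − 0.1178) + 4.33 × 0.1178 = 4.314 + 0.5103 = 4.824 mg/L.
DO = C_s − D = 10.1 − 4.824 = 5.276 mg/L.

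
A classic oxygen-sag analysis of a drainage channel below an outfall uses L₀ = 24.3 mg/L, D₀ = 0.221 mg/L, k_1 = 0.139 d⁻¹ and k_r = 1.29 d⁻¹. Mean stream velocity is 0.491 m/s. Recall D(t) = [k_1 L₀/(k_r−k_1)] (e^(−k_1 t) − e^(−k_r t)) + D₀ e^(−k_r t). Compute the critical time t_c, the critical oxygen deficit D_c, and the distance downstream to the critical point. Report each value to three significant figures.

t_c = [1/(k_r−k_1)] ln[(k_r/k_1)(1 − D₀(k_r−k_1)/(k_1 L₀))]
= [1/(1.29−0.139)] ln[(1.29/0.139)(1 − 0.221×1.151/(0.139×24.3))]
= (1/1.151) ln[9.281 × 0.9247] = 0.8688 × ln(8.582) = 0.8688 × 2.150 = 1.868 d.
L(t_c) = L₀ e^(−k_1 t_c) = 24.3 × 0.7714 = 18.74 mg/L, and at the critical point k_r D_c = k_1 L, so D_c = (0.139/1.29) × 18.74 = 2.020 mg/L.
x_c = v t_c = 0.491 m/s × 1.868 d × 86400 s/d = 79230 m ≈ 79.2 km.

t_c ≈ 1.87 d; D_c ≈ 2.02 mg/L; x_c ≈ 79.2 km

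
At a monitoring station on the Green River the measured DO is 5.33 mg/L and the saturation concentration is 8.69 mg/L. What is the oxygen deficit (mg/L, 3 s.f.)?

D = C_s − C = 8.69 − 5.33 = 3.36 mg/L.

D ≈ 3.36 mg/L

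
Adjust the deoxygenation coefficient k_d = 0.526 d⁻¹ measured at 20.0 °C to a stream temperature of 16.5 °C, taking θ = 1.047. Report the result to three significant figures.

k_d(T₂) = k_d(T₁) · θ^(T₂−T₁) = 0.526 × 1.047^(16.5−20.0)
= 0.526 × 1.047^-3.50 = 0.526 × 0.8515 = 0.4479 d⁻¹.

k_d ≈ 0.448 d⁻¹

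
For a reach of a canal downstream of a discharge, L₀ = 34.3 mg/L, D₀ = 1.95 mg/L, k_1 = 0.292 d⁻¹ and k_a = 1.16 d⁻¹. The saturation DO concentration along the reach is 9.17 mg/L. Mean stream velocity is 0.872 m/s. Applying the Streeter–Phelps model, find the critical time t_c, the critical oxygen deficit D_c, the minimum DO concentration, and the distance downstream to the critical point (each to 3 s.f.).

t_c ≈ 1.38 d; D_c ≈ 5.78 mg/L; min DO ≈ 3.39 mg/L; x_c ≈ 104 km

t_c = [1/(k_a−k_1)] ln[(k_a/k_1)(1 − D₀(k_a−k_1)/(k_1 L₀))]
= [1/(1.16−0.292)] ln[(1.16/0.292)(1 − 1.95×0.8680/(0.292×34.3))]
= (1/0.8680) ln[3.973 × 0.8310] = 1.152 × ln(3.301) = 1.152 × 1.194 = 1.376 d.
L(t_c) = L₀ e^(−k_1 t_c) = 34.3 × 0.6691 = 22.95 mg/L, and at the critical point k_a D_c = k_1 L, so D_c = (0.292/1.16) × 22.95 = 5.777 mg/L.
Minimum DO = C_s − D_c = 9.17 − 5.777 = 3.393 mg/L.
x_c = v t_c = 0.872 m/s × 1.376 d × 86400 s/d = 103700 m ≈ 104 km.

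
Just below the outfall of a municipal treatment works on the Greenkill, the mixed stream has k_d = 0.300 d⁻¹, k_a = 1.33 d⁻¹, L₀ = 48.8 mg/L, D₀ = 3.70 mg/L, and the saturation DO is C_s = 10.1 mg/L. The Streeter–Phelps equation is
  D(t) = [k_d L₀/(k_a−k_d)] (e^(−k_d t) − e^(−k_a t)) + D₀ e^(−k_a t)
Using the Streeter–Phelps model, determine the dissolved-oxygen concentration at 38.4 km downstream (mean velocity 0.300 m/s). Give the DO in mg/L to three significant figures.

DO ≈ 2.45 mg/L

Travel time t = x/v = 38.4 km / (0.300 m/s) = 38400 m / 0.300 m/s = 128000 s = 1.481 d.
k_d L₀/(k_a−k_d) = 0.300×48.8/(1.33−0.300) = 14.64/1.030 = 14.21 mg/L.
e^(−k_d t) = e^(−0.300×1.481) = 0.6412; e^(−k_a t) = e^(−1.33×1.481) = 0.1394.
D = 14.21 × (0.6412 − 0.1394) + 3.70 × 0.1394 = 7.132 + 0.5158 = 7.648 mg/L.
DO = C_s − D = 10.1 − 7.648 = 2.452 mg/L.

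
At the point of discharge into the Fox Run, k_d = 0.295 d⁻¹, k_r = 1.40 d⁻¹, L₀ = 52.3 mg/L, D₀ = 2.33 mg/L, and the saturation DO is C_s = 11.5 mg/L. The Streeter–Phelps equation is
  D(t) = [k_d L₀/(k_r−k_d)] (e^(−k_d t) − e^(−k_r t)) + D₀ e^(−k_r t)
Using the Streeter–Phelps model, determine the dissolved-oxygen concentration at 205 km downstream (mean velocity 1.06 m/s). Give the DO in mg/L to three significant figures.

Travel time t = x/v = 205 km / (1.06 m/s) = 205000 m / 1.06 m/s = 193400 s = 2.238 d.
k_d L₀/(k_r−k_d) = 0.295×52.3/(1.40−0.295) = 15.43/1.105 = 13.96 mg/L.
e^(−k_d t) = e^(−0.295×2.238) = 0.5167; e^(−k_r t) = e^(−1.40×2.238) = 0.04355.
D = 13.96 × (0.5167 − 0.04355) + 2.33 × 0.04355 = 6.606 + 0.1015 = 6.708 mg/L.
DO = C_s − D = 11.5 − 6.708 = 4.792 mg/L.

DO ≈ 4.79 mg/L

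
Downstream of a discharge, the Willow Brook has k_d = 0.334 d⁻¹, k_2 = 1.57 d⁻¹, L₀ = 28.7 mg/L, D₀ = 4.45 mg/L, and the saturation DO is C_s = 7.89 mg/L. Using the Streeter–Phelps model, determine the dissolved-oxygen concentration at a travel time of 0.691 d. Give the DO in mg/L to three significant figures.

DO ≈ 2.85 mg/L

k_d L₀/(k_2−k_d) = 0.334×28.7/(1.57−0.334) = 9.586/1.236 = 7.756 mg/L.
e^(−k_d t) = e^(−0.334×0.6910) = 0.7939; e^(−k_2 t) = e^(−1.57×0.6910) = 0.3379.
D = 7.756 × (0.7939 − 0.3379) + 4.45 × 0.3379 = 3.536 + 1.504 = 5.040 mg/L.
DO = C_s − D = 7.89 − 5.040 = 2.850 mg/L.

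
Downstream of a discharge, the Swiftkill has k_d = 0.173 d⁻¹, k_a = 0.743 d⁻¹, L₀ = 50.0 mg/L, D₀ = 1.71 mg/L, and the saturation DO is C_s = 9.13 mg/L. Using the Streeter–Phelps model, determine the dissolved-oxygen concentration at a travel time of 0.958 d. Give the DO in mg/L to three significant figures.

k_d L₀/(k_a−k_d) = 0.173×50.0/(0.743−0.173) = 8.650/0.5700 = 15.18 mg/L.
e^(−k_d t) = e^(−0.173×0.9580) = 0.8473; e^(−k_a t) = e^(−0.743×0.9580) = 0.4908.
D = 15.18 × (0.8473 − 0.4908) + 1.71 × 0.4908 = 5.410 + 0.8392 = 6.249 mg/L.
DO = C_s − D = 9.13 − 6.249 = 2.881 mg/L.

DO ≈ 2.88 mg/L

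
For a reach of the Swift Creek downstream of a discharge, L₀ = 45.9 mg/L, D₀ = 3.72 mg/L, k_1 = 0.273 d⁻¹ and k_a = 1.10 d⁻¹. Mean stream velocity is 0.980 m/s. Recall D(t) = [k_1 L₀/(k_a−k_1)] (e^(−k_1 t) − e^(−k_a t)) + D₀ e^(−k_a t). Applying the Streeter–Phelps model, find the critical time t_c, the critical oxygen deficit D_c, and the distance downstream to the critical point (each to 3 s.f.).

With k_a/k_1 = 4.029 and 1 − D₀(k_a−k_1)/(k_1 L₀) = 0.7545,
t_c = ln(4.029 × 0.7545) / (1.10 − 0.273) = ln(3.040) / 0.8270 = 1.112/0.8270 = 1.344 d.
D_c = (k_1/k_a) L₀ e^(−k_1 t_c) = (0.273/1.10) × 45.9 × e^(−0.273×1.344) = 0.2482 × 45.9 × 0.6928 = 7.892 mg/L.
x_c = v t_c = 0.980 m/s × 1.344 d × 86400 s/d = 113800 m ≈ 114 km.

t_c ≈ 1.34 d; D_c ≈ 7.89 mg/L; x_c ≈ 114 km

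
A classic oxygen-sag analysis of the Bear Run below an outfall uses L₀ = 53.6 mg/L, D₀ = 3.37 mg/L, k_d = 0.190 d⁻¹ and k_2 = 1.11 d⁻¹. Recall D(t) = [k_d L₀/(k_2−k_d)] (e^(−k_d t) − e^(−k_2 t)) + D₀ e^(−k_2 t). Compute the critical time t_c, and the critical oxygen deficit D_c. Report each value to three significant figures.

With k_2/k_d = 5.842 and 1 − D₀(k_2−k_d)/(k_d L₀) = 0.6956,
t_c = ln(5.842 × 0.6956) / (1.11 − 0.190) = ln(4.064) / 0.9200 = 1.402/0.9200 = 1.524 d.
L(t_c) = L₀ e^(−k_d t_c) = 53.6 × 0.7486 = 40.12 mg/L, and at the critical point k_2 D_c = k_d L, so D_c = (0.190/1.11) × 40.12 = 6.868 mg/L.

t_c ≈ 1.52 d; D_c ≈ 6.87 mg/L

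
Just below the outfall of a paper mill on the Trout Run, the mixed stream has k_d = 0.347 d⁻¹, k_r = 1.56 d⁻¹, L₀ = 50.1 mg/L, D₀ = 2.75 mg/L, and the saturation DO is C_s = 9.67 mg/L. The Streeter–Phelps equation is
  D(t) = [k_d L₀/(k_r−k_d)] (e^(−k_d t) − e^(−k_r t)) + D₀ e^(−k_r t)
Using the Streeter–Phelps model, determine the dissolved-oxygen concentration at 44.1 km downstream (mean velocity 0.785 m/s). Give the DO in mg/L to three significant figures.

Travel time t = x/v = 44.1 km / (0.785 m/s) = 44100 m / 0.785 m/s = 56180 s = 0.6502 d.
k_d L₀/(k_r−k_d) = 0.347×50.1/(1.56−0.347) = 17.38/1.213 = 14.33 mg/L.
e^(−k_d t) = e^(−0.347×0.6502) = 0.7980; e^(−k_r t) = e^(−1.56×0.6502) = 0.3626.
D = 14.33 × (0.7980 − 0.3626) + 2.75 × 0.3626 = 6.240 + 0.9973 = 7.237 mg/L.
DO = C_s − D = 9.67 − 7.237 = 2.433 mg/L.

DO ≈ 2.43 mg/L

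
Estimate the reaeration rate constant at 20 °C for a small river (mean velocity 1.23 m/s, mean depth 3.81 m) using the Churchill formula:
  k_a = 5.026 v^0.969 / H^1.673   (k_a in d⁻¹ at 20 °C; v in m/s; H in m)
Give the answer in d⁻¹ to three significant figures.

k_a = 5.026 × 1.23^0.969 / 3.81^1.673 = 5.026 × 1.222 / 9.373 = 0.6553 d⁻¹.

k_a ≈ 0.655 d⁻¹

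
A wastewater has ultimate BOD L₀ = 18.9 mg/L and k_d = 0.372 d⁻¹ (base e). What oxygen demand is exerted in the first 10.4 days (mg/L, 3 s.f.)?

y_t = L₀(1 − e^(−k_d t)) = 18.9 × (1 − e^(−0.372×10.4))
= 18.9 × (1 − 0.02088) = 18.9 × 0.9791 = 18.51 mg/L.

y ≈ 18.5 mg/L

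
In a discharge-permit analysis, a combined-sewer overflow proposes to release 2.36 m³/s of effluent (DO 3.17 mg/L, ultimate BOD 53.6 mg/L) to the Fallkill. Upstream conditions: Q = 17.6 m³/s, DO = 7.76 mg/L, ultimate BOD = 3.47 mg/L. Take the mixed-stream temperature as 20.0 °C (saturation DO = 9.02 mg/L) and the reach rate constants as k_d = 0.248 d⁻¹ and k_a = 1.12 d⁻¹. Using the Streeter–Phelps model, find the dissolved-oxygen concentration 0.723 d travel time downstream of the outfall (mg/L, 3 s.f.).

Mixed DO = (17.6×7.76 + 2.36×3.17)/(17.6+2.36) = 144.1/19.96 = 7.217 mg/L.
Mixed L₀ = (17.6×3.47 + 2.36×53.6)/(19.96) = 187.6/19.96 = 9.397 mg/L.
Initial deficit D₀ = C_s − DO₀ = 9.02 − 7.217 = 1.803 mg/L.
D(0.723) = [0.248×9.397/(1.12−0.248)](e^(−0.248×0.723) − e^(−1.12×0.723)) + 1.803 e^(−1.12×0.723)
= 2.673 × (0.8359 − 0.4450) + 1.803 × 0.4450 = 1.847 mg/L.
DO = 9.02 − 1.847 = 7.173 mg/L.

DO ≈ 7.17 mg/L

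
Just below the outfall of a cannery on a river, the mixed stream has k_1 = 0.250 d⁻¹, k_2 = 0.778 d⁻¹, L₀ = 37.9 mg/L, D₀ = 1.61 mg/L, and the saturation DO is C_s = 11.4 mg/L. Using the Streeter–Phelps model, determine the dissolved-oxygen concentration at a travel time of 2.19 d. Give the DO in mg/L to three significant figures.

k_1 L₀/(k_2−k_1) = 0.250×37.9/(0.778−0.250) = 9.475/0.5280 = 17.95 mg/L.
e^(−k_1 t) = e^(−0.250×2.190) = 0.5784; e^(−k_2 t) = e^(−0.778×2.190) = 0.1820.
D = 17.95 × (0.5784 − 0.1820) + 1.61 × 0.1820 = 7.114 + 0.2930 = 7.407 mg/L.
DO = C_s − D = 11.4 − 7.407 = 3.993 mg/L.

DO ≈ 3.99 mg/L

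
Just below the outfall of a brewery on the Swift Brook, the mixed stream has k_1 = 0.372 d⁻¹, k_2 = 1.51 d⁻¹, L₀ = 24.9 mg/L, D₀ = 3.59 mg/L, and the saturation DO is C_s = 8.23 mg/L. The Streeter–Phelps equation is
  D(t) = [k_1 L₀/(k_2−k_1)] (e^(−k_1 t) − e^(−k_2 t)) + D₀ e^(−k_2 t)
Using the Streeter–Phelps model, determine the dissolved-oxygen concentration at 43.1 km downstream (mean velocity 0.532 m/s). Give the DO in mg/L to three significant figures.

Travel time t = x/v = 43.1 km / (0.532 m/s) = 43100 m / 0.532 m/s = 81020 s = 0.9377 d.
k_1 L₀/(k_2−k_1) = 0.372×24.9/(1.51−0.372) = 9.263/1.138 = 8.140 mg/L.
e^(−k_1 t) = e^(−0.372×0.9377) = 0.7055; e^(−k_2 t) = e^(−1.51×0.9377) = 0.2427.
D = 8.140 × (0.7055 − 0.2427) + 3.59 × 0.2427 = 3.767 + 0.8713 = 4.638 mg/L.
DO = C_s − D = 8.23 − 4.638 = 3.592 mg/L.

DO ≈ 3.59 mg/L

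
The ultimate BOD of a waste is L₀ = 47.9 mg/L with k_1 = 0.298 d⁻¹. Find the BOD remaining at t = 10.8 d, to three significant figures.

L ≈ 1.92 mg/L

L_t = L₀ e^(−k_1 t) = 47.9 × e^(−0.298×10.8) = 47.9 × 0.04002 = 1.917 mg/L.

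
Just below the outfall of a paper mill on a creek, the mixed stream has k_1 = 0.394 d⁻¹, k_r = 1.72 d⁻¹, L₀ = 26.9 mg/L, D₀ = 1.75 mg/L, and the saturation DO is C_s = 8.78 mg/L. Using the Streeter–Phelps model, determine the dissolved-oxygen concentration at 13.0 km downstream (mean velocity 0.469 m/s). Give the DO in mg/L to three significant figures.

Travel time t = x/v = 13.0 km / (0.469 m/s) = 13000 m / 0.469 m/s = 27720 s = 0.3208 d.
k_1 L₀/(k_r−k_1) = 0.394×26.9/(1.72−0.394) = 10.60/1.326 = 7.993 mg/L.
e^(−k_1 t) = e^(−0.394×0.3208) = 0.8813; e^(−k_r t) = e^(−1.72×0.3208) = 0.5759.
D = 7.993 × (0.8813 − 0.5759) + 1.75 × 0.5759 = 2.441 + 1.008 = 3.448 mg/L.
DO = C_s − D = 8.78 − 3.448 = 5.332 mg/L.

DO ≈ 5.33 mg/L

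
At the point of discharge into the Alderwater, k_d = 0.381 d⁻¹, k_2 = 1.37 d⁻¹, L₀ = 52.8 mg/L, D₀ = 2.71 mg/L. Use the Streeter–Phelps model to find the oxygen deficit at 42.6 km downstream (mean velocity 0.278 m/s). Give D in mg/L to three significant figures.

D ≈ 8.80 mg/L

Travel time t = x/v = 42.6 km / (0.278 m/s) = 42600 m / 0.278 m/s = 153200 s = 1.774 d.
k_d L₀/(k_2−k_d) = 0.381×52.8/(1.37−0.381) = 20.12/0.9890 = 20.34 mg/L.
e^(−k_d t) = e^(−0.381×1.774) = 0.5088; e^(−k_2 t) = e^(−1.37×1.774) = 0.08805.
D = 20.34 × (0.5088 − 0.08805) + 2.71 × 0.08805 = 8.558 + 0.2386 = 8.796 mg/L.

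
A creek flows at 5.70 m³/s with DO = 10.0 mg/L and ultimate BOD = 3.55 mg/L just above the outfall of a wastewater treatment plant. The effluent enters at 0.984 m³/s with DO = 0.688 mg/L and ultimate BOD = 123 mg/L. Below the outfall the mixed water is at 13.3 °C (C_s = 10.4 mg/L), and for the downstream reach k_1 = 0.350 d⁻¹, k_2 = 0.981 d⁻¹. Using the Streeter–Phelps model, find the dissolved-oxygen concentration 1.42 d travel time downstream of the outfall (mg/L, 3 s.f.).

Mixed DO = (5.70×10.0 + 0.984×0.688)/(5.70+0.984) = 57.68/6.684 = 8.629 mg/L.
Mixed L₀ = (5.70×3.55 + 0.984×123)/(6.684) = 141.3/6.684 = 21.14 mg/L.
Initial deficit D₀ = C_s − DO₀ = 10.4 − 8.629 = 1.771 mg/L.
D(1.42) = [0.350×21.14/(0.981−0.350)](e^(−0.350×1.42) − e^(−0.981×1.42)) + 1.771 e^(−0.981×1.42)
= 11.72 × (0.6084 − 0.2483) + 1.771 × 0.2483 = 4.660 mg/L.
DO = 10.4 − 4.660 = 5.740 mg/L.

DO ≈ 5.74 mg/L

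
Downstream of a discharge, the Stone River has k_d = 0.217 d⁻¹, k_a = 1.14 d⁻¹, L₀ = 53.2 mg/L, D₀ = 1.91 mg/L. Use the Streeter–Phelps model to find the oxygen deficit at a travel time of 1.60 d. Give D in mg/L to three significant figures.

k_d L₀/(k_a−k_d) = 0.217×53.2/(1.14−0.217) = 11.54/0.9230 = 12.51 mg/L.
e^(−k_d t) = e^(−0.217×1.600) = 0.7067; e^(−k_a t) = e^(−1.14×1.600) = 0.1614.
D = 12.51 × (0.7067 − 0.1614) + 1.91 × 0.1614 = 6.820 + 0.3082 = 7.128 mg/L.

D ≈ 7.13 mg/L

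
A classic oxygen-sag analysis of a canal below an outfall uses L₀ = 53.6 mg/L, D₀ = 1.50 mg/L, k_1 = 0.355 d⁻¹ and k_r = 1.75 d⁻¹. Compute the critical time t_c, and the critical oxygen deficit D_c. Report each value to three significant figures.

t_c ≈ 1.06 d; D_c ≈ 7.46 mg/L

With k_r/k_1 = 4.930 and 1 − D₀(k_r−k_1)/(k_1 L₀) = 0.8900,
t_c = ln(4.930 × 0.8900) / (1.75 − 0.355) = ln(4.387) / 1.395 = 1.479/1.395 = 1.060 d.
L(t_c) = L₀ e^(−k_1 t_c) = 53.6 × 0.6864 = 36.79 mg/L, and at the critical point k_r D_c = k_1 L, so D_c = (0.355/1.75) × 36.79 = 7.463 mg/L.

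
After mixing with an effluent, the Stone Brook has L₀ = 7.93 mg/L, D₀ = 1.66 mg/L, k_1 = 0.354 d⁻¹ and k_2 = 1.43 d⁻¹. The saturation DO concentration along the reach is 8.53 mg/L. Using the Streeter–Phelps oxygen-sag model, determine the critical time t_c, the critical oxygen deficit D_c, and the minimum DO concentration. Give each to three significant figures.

With k_2/k_1 = 4.040 and 1 − D₀(k_2−k_1)/(k_1 L₀) = 0.3637,
t_c = ln(4.040 × 0.3637) / (1.43 − 0.354) = ln(1.469) / 1.076 = 0.3848/1.076 = 0.3576 d.
D_c = (k_1/k_2) L₀ e^(−k_1 t_c) = (0.354/1.43) × 7.93 × e^(−0.354×0.3576) = 0.2476 × 7.93 × 0.8811 = 1.730 mg/L.
Minimum DO = C_s − D_c = 8.53 − 1.730 = 6.800 mg/L.

t_c ≈ 0.358 d; D_c ≈ 1.73 mg/L; min DO ≈ 6.80 mg/L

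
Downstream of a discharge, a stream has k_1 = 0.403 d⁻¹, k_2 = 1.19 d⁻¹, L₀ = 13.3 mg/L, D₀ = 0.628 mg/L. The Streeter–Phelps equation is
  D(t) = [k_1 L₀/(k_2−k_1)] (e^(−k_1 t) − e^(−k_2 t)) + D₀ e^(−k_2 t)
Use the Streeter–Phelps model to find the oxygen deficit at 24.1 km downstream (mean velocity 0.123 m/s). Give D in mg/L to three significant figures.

Travel time t = x/v = 24.1 km / (0.123 m/s) = 24100 m / 0.123 m/s = 195900 s = 2.268 d.
k_1 L₀/(k_2−k_1) = 0.403×13.3/(1.19−0.403) = 5.360/0.7870 = 6.811 mg/L.
e^(−k_1 t) = e^(−0.403×2.268) = 0.4010; e^(−k_2 t) = e^(−1.19×2.268) = 0.06730.
D = 6.811 × (0.4010 − 0.06730) + 0.628 × 0.06730 = 2.272 + 0.04226 = 2.315 mg/L.

D ≈ 2.31 mg/L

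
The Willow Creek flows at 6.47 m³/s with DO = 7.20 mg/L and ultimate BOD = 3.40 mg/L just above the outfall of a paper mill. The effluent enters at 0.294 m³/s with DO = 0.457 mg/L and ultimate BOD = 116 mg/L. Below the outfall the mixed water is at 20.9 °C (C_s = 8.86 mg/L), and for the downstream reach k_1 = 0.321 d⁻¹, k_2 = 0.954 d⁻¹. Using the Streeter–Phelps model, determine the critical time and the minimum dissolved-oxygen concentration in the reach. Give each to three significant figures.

t_c ≈ 0.735 d; minimum DO ≈ 6.66 mg/L

Mixed DO = (6.47×7.20 + 0.294×0.457)/(6.47+0.294) = 46.72/6.764 = 6.907 mg/L.
Mixed L₀ = (6.47×3.40 + 0.294×116)/(6.764) = 56.10/6.764 = 8.294 mg/L.
Initial deficit D₀ = C_s − DO₀ = 8.86 − 6.907 = 1.953 mg/L.
t_c = (1/0.6330) ln[(0.954/0.321)(1 − 1.953×0.6330/(0.321×8.294))] = 1.580 × ln(1.592) = 0.7345 d.
D_c = (0.321/0.954) × 8.294 × e^(−0.321×0.7345) = 0.3365 × 8.294 × 0.7900 = 2.205 mg/L.
Minimum DO = 8.86 − 2.205 = 6.655 mg/L.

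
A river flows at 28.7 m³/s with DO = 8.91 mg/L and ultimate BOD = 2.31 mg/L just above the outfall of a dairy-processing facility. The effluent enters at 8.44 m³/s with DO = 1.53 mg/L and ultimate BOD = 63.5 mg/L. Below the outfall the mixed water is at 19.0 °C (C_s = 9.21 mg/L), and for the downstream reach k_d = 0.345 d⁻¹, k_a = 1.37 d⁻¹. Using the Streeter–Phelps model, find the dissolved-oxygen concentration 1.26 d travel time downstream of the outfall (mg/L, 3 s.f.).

Mixed DO = (28.7×8.91 + 8.44×1.53)/(28.7+8.44) = 268.6/37.14 = 7.233 mg/L.
Mixed L₀ = (28.7×2.31 + 8.44×63.5)/(37.14) = 602.2/37.14 = 16.22 mg/L.
Initial deficit D₀ = C_s − DO₀ = 9.21 − 7.233 = 1.977 mg/L.
D(1.26) = [0.345×16.22/(1.37−0.345)](e^(−0.345×1.26) − e^(−1.37×1.26)) + 1.977 e^(−1.37×1.26)
= 5.458 × (0.6475 − 0.1780) + 1.977 × 0.1780 = 2.914 mg/L.
DO = 9.21 − 2.914 = 6.296 mg/L.

DO ≈ 6.30 mg/L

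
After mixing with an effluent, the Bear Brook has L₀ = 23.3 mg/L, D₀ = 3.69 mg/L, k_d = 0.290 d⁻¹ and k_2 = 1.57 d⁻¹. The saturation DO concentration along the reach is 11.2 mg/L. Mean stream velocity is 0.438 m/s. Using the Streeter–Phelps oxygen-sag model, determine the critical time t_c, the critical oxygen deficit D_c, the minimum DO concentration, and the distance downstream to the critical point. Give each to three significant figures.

t_c = [1/(k_2−k_d)] ln[(k_2/k_d)(1 − D₀(k_2−k_d)/(k_d L₀))]
= [1/(1.57−0.290)] ln[(1.57/0.290)(1 − 3.69×1.280/(0.290×23.3))]
= (1/1.280) ln[5.414 × 0.3010] = 0.7812 × ln(1.630) = 0.7812 × 0.4883 = 0.3815 d.
L(t_c) = L₀ e^(−k_d t_c) = 23.3 × 0.8953 = 20.86 mg/L, and at the critical point k_2 D_c = k_d L, so D_c = (0.290/1.57) × 20.86 = 3.853 mg/L.
Minimum DO = C_s − D_c = 11.2 − 3.853 = 7.347 mg/L.
x_c = v t_c = 0.438 m/s × 0.3815 d × 86400 s/d = 14440 m ≈ 14.4 km.

t_c ≈ 0.381 d; D_c ≈ 3.85 mg/L; min DO ≈ 7.35 mg/L; x_c ≈ 14.4 km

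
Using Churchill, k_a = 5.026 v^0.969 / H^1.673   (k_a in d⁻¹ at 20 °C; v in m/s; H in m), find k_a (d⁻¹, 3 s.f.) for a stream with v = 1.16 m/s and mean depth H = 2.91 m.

k_a = 5.026 × 1.16^0.969 / 2.91^1.673 = 5.026 × 1.155 / 5.972 = 0.9718 d⁻¹.

k_a ≈ 0.972 d⁻¹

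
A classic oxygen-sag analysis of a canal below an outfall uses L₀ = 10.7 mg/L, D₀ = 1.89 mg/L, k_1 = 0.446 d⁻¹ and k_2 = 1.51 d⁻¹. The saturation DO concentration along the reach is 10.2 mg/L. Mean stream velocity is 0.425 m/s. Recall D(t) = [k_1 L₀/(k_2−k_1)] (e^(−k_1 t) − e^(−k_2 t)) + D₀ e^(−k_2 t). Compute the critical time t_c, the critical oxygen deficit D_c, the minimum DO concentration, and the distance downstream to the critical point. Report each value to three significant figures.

t_c ≈ 0.632 d; D_c ≈ 2.38 mg/L; min DO ≈ 7.82 mg/L; x_c ≈ 23.2 km

t_c = [1/(k_2−k_1)] ln[(k_2/k_1)(1 − D₀(k_2−k_1)/(k_1 L₀))]
= [1/(1.51−0.446)] ln[(1.51/0.446)(1 − 1.89×1.064/(0.446×10.7))]
= (1/1.064) ln[3.386 × 0.5786] = 0.9398 × ln(1.959) = 0.9398 × 0.6724 = 0.6320 d.
D_c = (k_1/k_2) L₀ e^(−k_1 t_c) = (0.446/1.51) × 10.7 × e^(−0.446×0.6320) = 0.2954 × 10.7 × 0.7544 = 2.384 mg/L.
Minimum DO = C_s − D_c = 10.2 − 2.384 = 7.816 mg/L.
x_c = v t_c = 0.425 m/s × 0.6320 d × 86400 s/d = 23210 m ≈ 23.2 km.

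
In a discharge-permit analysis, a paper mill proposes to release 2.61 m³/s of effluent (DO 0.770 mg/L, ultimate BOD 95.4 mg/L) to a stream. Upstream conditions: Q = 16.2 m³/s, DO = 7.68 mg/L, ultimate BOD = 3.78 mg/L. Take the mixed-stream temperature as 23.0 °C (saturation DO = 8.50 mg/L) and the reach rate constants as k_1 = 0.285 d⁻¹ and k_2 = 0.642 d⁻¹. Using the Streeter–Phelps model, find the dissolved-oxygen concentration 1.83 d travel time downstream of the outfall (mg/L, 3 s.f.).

Mixed DO = (16.2×7.68 + 2.61×0.770)/(16.2+2.61) = 126.4/18.81 = 6.721 mg/L.
Mixed L₀ = (16.2×3.78 + 2.61×95.4)/(18.81) = 310.2/18.81 = 16.49 mg/L.
Initial deficit D₀ = C_s − DO₀ = 8.50 − 6.721 = 1.779 mg/L.
D(1.83) = [0.285×16.49/(0.642−0.285)](e^(−0.285×1.83) − e^(−0.642×1.83)) + 1.779 e^(−0.642×1.83)
= 13.17 × (0.5936 − 0.3089) + 1.779 × 0.3089 = 4.298 mg/L.
DO = 8.50 − 4.298 = 4.202 mg/L.

DO ≈ 4.20 mg/L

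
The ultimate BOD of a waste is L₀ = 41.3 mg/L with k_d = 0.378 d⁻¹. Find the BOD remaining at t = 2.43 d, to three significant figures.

L ≈ 16.5 mg/L

L_t = L₀ e^(−k_d t) = 41.3 × e^(−0.378×2.43) = 41.3 × 0.3991 = 16.48 mg/L.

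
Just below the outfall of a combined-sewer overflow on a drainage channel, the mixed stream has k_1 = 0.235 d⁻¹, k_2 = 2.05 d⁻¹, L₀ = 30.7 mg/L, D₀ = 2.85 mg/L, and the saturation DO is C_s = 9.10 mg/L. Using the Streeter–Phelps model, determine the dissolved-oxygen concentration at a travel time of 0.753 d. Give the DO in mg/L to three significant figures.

k_1 L₀/(k_2−k_1) = 0.235×30.7/(2.05−0.235) = 7.214/1.815 = 3.975 mg/L.
e^(−k_1 t) = e^(−0.235×0.7530) = 0.8378; e^(−k_2 t) = e^(−2.05×0.7530) = 0.2136.
D = 3.975 × (0.8378 − 0.2136) + 2.85 × 0.2136 = 2.481 + 0.6088 = 3.090 mg/L.
DO = C_s − D = 9.10 − 3.090 = 6.010 mg/L.

DO ≈ 6.01 mg/L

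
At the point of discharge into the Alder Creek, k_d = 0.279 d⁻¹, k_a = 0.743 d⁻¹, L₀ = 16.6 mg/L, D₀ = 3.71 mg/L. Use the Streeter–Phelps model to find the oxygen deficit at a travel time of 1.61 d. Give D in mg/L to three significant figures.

k_d L₀/(k_a−k_d) = 0.279×16.6/(0.743−0.279) = 4.631/0.4640 = 9.981 mg/L.
e^(−k_d t) = e^(−0.279×1.610) = 0.6381; e^(−k_a t) = e^(−0.743×1.610) = 0.3023.
D = 9.981 × (0.6381 − 0.3023) + 3.71 × 0.3023 = 3.352 + 1.122 = 4.474 mg/L.

D ≈ 4.47 mg/L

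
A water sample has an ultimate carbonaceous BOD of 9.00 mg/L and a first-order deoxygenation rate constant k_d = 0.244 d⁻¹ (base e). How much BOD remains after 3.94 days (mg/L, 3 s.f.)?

L_t = L₀ e^(−k_d t) = 9.00 × e^(−0.244×3.94) = 9.00 × 0.3824 = 3.441 mg/L.

L ≈ 3.44 mg/L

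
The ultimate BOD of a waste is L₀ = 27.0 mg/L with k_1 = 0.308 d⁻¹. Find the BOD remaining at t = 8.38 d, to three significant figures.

L_t = L₀ e^(−k_1 t) = 27.0 × e^(−0.308×8.38) = 27.0 × 0.07570 = 2.044 mg/L.

L ≈ 2.04 mg/L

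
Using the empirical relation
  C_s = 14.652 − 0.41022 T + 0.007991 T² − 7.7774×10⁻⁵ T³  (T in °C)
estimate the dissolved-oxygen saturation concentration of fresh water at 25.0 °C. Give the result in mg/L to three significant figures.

C_s ≈ 8.18 mg/L

C_s = 14.652 − 0.41022×25.0 + 0.007991×25.0² − 7.7774×10⁻⁵×25.0³ = 8.176 mg/L.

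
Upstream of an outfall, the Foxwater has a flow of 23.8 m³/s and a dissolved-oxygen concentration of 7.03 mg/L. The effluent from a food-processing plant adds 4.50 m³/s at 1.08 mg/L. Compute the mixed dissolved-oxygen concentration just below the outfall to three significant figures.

Flow-weighted mixing: C = (Q_r C_r + Q_w C_w)/(Q_r + Q_w)
= (23.8×7.03 + 4.50×1.08)/(23.8 + 4.50) = 172.2/28.30 = 6.084 mg/L.

6.08 mg/L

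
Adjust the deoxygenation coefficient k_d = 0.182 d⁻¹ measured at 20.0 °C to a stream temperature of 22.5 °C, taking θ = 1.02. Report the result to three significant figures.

k_d(T₂) = k_d(T₁) · θ^(T₂−T₁) = 0.182 × 1.02^(22.5−20.0)
= 0.182 × 1.02^2.50 = 0.182 × 1.051 = 0.1912 d⁻¹.

k_d ≈ 0.191 d⁻¹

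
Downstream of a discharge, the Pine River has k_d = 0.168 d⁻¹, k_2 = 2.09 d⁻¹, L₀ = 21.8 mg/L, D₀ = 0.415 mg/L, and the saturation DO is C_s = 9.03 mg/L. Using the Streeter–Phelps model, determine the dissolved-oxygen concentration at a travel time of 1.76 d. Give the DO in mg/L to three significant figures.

DO ≈ 7.65 mg/L

k_d L₀/(k_2−k_d) = 0.168×21.8/(2.09−0.168) = 3.662/1.922 = 1.906 mg/L.
e^(−k_d t) = e^(−0.168×1.760) = 0.7440; e^(−k_2 t) = e^(−2.09×1.760) = 0.02526.
D = 1.906 × (0.7440 − 0.02526) + 0.415 × 0.02526 = 1.370 + 0.01048 = 1.380 mg/L.
DO = C_s − D = 9.03 − 1.380 = 7.650 mg/L.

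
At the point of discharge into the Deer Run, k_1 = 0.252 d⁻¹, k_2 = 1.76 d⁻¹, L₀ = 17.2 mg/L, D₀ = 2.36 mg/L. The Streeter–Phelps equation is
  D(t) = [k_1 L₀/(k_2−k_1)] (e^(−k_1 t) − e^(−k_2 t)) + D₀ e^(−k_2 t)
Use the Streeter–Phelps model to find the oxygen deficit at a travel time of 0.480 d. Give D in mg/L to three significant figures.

D ≈ 2.33 mg/L

k_1 L₀/(k_2−k_1) = 0.252×17.2/(1.76−0.252) = 4.334/1.508 = 2.874 mg/L.
e^(−k_1 t) = e^(−0.252×0.4800) = 0.8861; e^(−k_2 t) = e^(−1.76×0.4800) = 0.4296.
D = 2.874 × (0.8861 − 0.4296) + 2.36 × 0.4296 = 1.312 + 1.014 = 2.326 mg/L.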